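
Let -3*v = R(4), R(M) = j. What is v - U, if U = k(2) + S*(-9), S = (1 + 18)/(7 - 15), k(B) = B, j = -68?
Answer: -17/24 ≈ -0.70833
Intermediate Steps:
S = -19/8 (S = 19/(-8) = 19*(-⅛) = -19/8 ≈ -2.3750)
U = 187/8 (U = 2 - 19/8*(-9) = 2 + 171/8 = 187/8 ≈ 23.375)
R(M) = -68
v = 68/3 (v = -⅓*(-68) = 68/3 ≈ 22.667)
v - U = 68/3 - 1*187/8 = 68/3 - 187/8 = -17/24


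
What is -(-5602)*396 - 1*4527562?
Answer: -2309170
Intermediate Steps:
-(-5602)*396 - 1*4527562 = -5602*(-396) - 4527562 = 2218392 - 4527562 = -2309170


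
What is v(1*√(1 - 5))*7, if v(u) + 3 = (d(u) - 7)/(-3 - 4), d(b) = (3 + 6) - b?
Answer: -23 + 2*I ≈ -23.0 + 2.0*I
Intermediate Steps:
d(b) = 9 - b
v(u) = -23/7 + u/7 (v(u) = -3 + ((9 - u) - 7)/(-3 - 4) = -3 + (2 - u)/(-7) = -3 + (2 - u)*(-⅐) = -3 + (-2/7 + u/7) = -23/7 + u/7)
v(1*√(1 - 5))*7 = (-23/7 + (1*√(1 - 5))/7)*7 = (-23/7 + (1*√(-4))/7)*7 = (-23/7 + (1*(2*I))/7)*7 = (-23/7 + (2*I)/7)*7 = (-23/7 + 2*I/7)*7 = -23 + 2*I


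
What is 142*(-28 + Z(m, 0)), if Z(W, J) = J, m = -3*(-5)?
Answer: -3976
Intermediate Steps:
m = 15
142*(-28 + Z(m, 0)) = 142*(-28 + 0) = 142*(-28) = -3976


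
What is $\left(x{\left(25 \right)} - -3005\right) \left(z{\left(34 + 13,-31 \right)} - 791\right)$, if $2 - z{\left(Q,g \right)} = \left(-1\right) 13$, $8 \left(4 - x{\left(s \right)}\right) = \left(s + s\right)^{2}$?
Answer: $-2092484$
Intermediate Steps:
$x{\left(s \right)} = 4 - \frac{s^{2}}{2}$ ($x{\left(s \right)} = 4 - \frac{\left(s + s\right)^{2}}{8} = 4 - \frac{\left(2 s\right)^{2}}{8} = 4 - \frac{4 s^{2}}{8} = 4 - \frac{s^{2}}{2}$)
$z{\left(Q,g \right)} = 15$ ($z{\left(Q,g \right)} = 2 - \left(-1\right) 13 = 2 - -13 = 2 + 13 = 15$)
$\left(x{\left(25 \right)} - -3005\right) \left(z{\left(34 + 13,-31 \right)} - 791\right) = \left(\left(4 - \frac{25^{2}}{2}\right) - -3005\right) \left(15 - 791\right) = \left(\left(4 - \frac{625}{2}\right) + 3005\right) \left(-776\right) = \left(- \frac{617}{2} + 3005\right) \left(-776\right) = \frac{5393}{2} \left(-776\right) = -2092484$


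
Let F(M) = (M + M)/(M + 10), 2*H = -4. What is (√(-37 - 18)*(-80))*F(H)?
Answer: 40*I*√55 ≈ 296.65*I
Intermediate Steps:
H = -2 (H = (½)*(-4) = -2)
F(M) = 2*M/(10 + M) (F(M) = (2*M)/(10 + M) = 2*M/(10 + M))
(√(-37 - 18)*(-80))*F(H) = (√(-37 - 18)*(-80))*(2*(-2)/(10 - 2)) = (√(-55)*(-80))*(2*(-2)/8) = ((I*√55)*(-80))*(2*(-2)*(⅛)) = -80*I*√55*(-½) = 40*I*√55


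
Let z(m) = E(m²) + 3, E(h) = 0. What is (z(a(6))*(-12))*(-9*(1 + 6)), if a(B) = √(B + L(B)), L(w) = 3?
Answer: 2268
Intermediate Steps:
a(B) = √(3 + B) (a(B) = √(B + 3) = √(3 + B))
z(m) = 3 (z(m) = 0 + 3 = 3)
(z(a(6))*(-12))*(-9*(1 + 6)) = (3*(-12))*(-9*(1 + 6)) = -(-324)*7 = -36*(-63) = 2268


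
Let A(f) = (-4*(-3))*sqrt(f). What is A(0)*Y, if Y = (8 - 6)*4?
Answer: 0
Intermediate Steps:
A(f) = 12*sqrt(f)
Y = 8 (Y = 2*4 = 8)
A(0)*Y = (12*sqrt(0))*8 = (12*0)*8 = 0*8 = 0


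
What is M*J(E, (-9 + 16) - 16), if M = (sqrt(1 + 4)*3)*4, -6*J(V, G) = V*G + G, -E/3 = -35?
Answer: 1908*sqrt(5) ≈ 4266.4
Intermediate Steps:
E = 105 (E = -3*(-35) = 105)
J(V, G) = -G/6 - G*V/6 (J(V, G) = -(V*G + G)/6 = -(G*V + G)/6 = -(G + G*V)/6 = -G/6 - G*V/6)
M = 12*sqrt(5) (M = (sqrt(5)*3)*4 = (3*sqrt(5))*4 = 12*sqrt(5) ≈ 26.833)
M*J(E, (-9 + 16) - 16) = (12*sqrt(5))*(-((-9 + 16) - 16)*(1 + 105)/6) = (12*sqrt(5))*(-1/6*(7 - 16)*106) = (12*sqrt(5))*(-1/6*(-9)*106) = (12*sqrt(5))*159 = 1908*sqrt(5)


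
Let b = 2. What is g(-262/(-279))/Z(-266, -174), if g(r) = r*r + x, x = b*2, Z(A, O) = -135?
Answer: -380008/10508535 ≈ -0.036162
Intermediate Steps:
x = 4 (x = 2*2 = 4)
g(r) = 4 + r² (g(r) = r*r + 4 = r² + 4 = 4 + r²)
g(-262/(-279))/Z(-266, -174) = (4 + (-262/(-279))²)/(-135) = (4 + (-262*(-1/279))²)*(-1/135) = (4 + (262/279)²)*(-1/135) = (4 + 68644/77841)*(-1/135) = (380008/77841)*(-1/135) = -380008/10508535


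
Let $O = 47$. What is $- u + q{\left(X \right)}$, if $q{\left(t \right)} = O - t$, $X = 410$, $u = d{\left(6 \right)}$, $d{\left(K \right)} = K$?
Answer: $-369$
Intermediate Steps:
$u = 6$
$q{\left(t \right)} = 47 - t$
$- u + q{\left(X \right)} = \left(-1\right) 6 + \left(47 - 410\right) = -6 + \left(47 - 410\right) = -6 - 363 = -369$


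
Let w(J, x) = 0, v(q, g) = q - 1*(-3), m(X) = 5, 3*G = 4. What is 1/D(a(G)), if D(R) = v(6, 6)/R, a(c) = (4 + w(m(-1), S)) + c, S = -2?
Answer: 16/27 ≈ 0.59259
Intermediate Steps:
G = 4/3 (G = (1/3)*4 = 4/3 ≈ 1.3333)
v(q, g) = 3 + q (v(q, g) = q + 3 = 3 + q)
a(c) = 4 + c (a(c) = (4 + 0) + c = 4 + c)
D(R) = 9/R (D(R) = (3 + 6)/R = 9/R)
1/D(a(G)) = 1/(9/(4 + 4/3)) = 1/(9/(16/3)) = 1/(9*(3/16)) = 1/(27/16) = 16/27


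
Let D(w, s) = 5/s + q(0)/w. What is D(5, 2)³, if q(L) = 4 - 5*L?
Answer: 35937/1000 ≈ 35.937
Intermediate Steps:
D(w, s) = 4/w + 5/s (D(w, s) = 5/s + (4 - 5*0)/w = 5/s + (4 + 0)/w = 5/s + 4/w = 4/w + 5/s)
D(5, 2)³ = (4/5 + 5/2)³ = (4*(⅕) + 5*(½))³ = (⅘ + 5/2)³ = (33/10)³ = 35937/1000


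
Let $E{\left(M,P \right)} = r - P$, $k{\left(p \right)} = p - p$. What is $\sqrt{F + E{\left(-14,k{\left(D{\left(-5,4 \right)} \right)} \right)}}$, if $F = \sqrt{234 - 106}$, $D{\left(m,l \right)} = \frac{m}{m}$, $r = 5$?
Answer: $\sqrt{5 + 8 \sqrt{2}} \approx 4.039$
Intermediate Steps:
$D{\left(m,l \right)} = 1$
$F = 8 \sqrt{2}$ ($F = \sqrt{128} = 8 \sqrt{2} \approx 11.314$)
$k{\left(p \right)} = 0$
$E{\left(M,P \right)} = 5 - P$
$\sqrt{F + E{\left(-14,k{\left(D{\left(-5,4 \right)} \right)} \right)}} = \sqrt{8 \sqrt{2} + \left(5 - 0\right)} = \sqrt{8 \sqrt{2} + \left(5 + 0\right)} = \sqrt{8 \sqrt{2} + 5} = \sqrt{5 + 8 \sqrt{2}}$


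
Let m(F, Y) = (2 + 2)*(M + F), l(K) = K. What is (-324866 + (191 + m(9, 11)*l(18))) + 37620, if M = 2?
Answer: -286263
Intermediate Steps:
m(F, Y) = 8 + 4*F (m(F, Y) = (2 + 2)*(2 + F) = 4*(2 + F) = 8 + 4*F)
(-324866 + (191 + m(9, 11)*l(18))) + 37620 = (-324866 + (191 + (8 + 4*9)*18)) + 37620 = (-324866 + (191 + (8 + 36)*18)) + 37620 = (-324866 + (191 + 44*18)) + 37620 = (-324866 + (191 + 792)) + 37620 = (-324866 + 983) + 37620 = -323883 + 37620 = -286263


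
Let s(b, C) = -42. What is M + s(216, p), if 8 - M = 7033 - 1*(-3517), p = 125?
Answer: -10584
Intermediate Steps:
M = -10542 (M = 8 - (7033 - 1*(-3517)) = 8 - (7033 + 3517) = 8 - 1*10550 = 8 - 10550 = -10542)
M + s(216, p) = -10542 - 42 = -10584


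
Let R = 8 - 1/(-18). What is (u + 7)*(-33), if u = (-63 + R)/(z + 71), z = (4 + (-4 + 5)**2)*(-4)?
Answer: -59807/306 ≈ -195.45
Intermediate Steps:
z = -20 (z = (4 + 1**2)*(-4) = (4 + 1)*(-4) = 5*(-4) = -20)
R = 145/18 (R = 8 - 1*(-1/18) = 8 + 1/18 = 145/18 ≈ 8.0556)
u = -989/918 (u = (-63 + 145/18)/(-20 + 71) = -989/18/51 = -989/18*1/51 = -989/918 ≈ -1.0773)
(u + 7)*(-33) = (-989/918 + 7)*(-33) = (5437/918)*(-33) = -59807/306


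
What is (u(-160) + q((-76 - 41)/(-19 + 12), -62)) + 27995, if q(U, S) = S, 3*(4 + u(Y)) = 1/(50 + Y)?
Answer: 9216569/330 ≈ 27929.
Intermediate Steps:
u(Y) = -4 + 1/(3*(50 + Y))
(u(-160) + q((-76 - 41)/(-19 + 12), -62)) + 27995 = ((-599 - 12*(-160))/(3*(50 - 160)) - 62) + 27995 = ((⅓)*(-599 + 1920)/(-110) - 62) + 27995 = ((⅓)*(-1/110)*1321 - 62) + 27995 = (-1321/330 - 62) + 27995 = -21781/330 + 27995 = 9216569/330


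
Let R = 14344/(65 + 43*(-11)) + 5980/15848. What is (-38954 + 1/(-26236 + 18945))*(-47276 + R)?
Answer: 905029334544543265/491078014 ≈ 1.8429e+9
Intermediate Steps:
R = -7027621/202062 (R = 14344/(65 - 473) + 5980*(1/15848) = 14344/(-408) + 1495/3962 = 14344*(-1/408) + 1495/3962 = -1793/51 + 1495/3962 = -7027621/202062 ≈ -34.780)
(-38954 + 1/(-26236 + 18945))*(-47276 + R) = (-38954 + 1/(-26236 + 18945))*(-47276 - 7027621/202062) = (-38954 + 1/(-7291))*(-9559710733/202062) = (-38954 - 1/7291)*(-9559710733/202062) = -284013615/7291*(-9559710733/202062) = 905029334544543265/491078014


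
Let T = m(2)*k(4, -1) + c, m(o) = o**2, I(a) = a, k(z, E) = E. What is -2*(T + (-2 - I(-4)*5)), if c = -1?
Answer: -26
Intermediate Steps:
T = -5 (T = 2**2*(-1) - 1 = 4*(-1) - 1 = -4 - 1 = -5)
-2*(T + (-2 - I(-4)*5)) = -2*(-5 + (-2 - (-4)*5)) = -2*(-5 + (-2 - 1*(-20))) = -2*(-5 + (-2 + 20)) = -2*(-5 + 18) = -2*13 = -26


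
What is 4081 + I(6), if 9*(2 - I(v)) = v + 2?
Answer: 36739/9 ≈ 4082.1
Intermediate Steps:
I(v) = 16/9 - v/9 (I(v) = 2 - (v + 2)/9 = 2 - (2 + v)/9 = 2 + (-2/9 - v/9) = 16/9 - v/9)
4081 + I(6) = 4081 + (16/9 - ⅑*6) = 4081 + (16/9 - ⅔) = 4081 + 10/9 = 36739/9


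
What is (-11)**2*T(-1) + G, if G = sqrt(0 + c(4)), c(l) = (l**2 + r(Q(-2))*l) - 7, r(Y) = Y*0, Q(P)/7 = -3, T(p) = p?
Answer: -118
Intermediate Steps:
Q(P) = -21 (Q(P) = 7*(-3) = -21)
r(Y) = 0
c(l) = -7 + l**2 (c(l) = (l**2 + 0*l) - 7 = (l**2 + 0) - 7 = l**2 - 7 = -7 + l**2)
G = 3 (G = sqrt(0 + (-7 + 4**2)) = sqrt(0 + (-7 + 16)) = sqrt(0 + 9) = sqrt(9) = 3)
(-11)**2*T(-1) + G = (-11)**2*(-1) + 3 = 121*(-1) + 3 = -121 + 3 = -118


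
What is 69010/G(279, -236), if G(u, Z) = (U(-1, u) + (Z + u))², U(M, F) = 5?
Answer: 34505/1152 ≈ 29.952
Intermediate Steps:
G(u, Z) = (5 + Z + u)² (G(u, Z) = (5 + (Z + u))² = (5 + Z + u)²)
69010/G(279, -236) = 69010/((5 - 236 + 279)²) = 69010/(48²) = 69010/2304 = 69010*(1/2304) = 34505/1152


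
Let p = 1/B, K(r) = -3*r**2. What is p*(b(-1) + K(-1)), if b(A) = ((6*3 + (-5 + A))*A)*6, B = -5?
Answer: 15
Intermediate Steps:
p = -1/5 (p = 1/(-5) = -1/5 ≈ -0.20000)
b(A) = 6*A*(13 + A) (b(A) = ((18 + (-5 + A))*A)*6 = ((13 + A)*A)*6 = (A*(13 + A))*6 = 6*A*(13 + A))
p*(b(-1) + K(-1)) = -(6*(-1)*(13 - 1) - 3*(-1)**2)/5 = -(6*(-1)*12 - 3*1)/5 = -(-72 - 3)/5 = -1/5*(-75) = 15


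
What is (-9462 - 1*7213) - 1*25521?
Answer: -42196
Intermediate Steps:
(-9462 - 1*7213) - 1*25521 = (-9462 - 7213) - 25521 = -16675 - 25521 = -42196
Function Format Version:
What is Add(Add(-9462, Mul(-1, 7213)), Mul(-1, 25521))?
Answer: -42196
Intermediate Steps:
Add(Add(-9462, Mul(-1, 7213)), Mul(-1, 25521)) = Add(Add(-9462, -7213), -25521) = Add(-16675, -25521) = -42196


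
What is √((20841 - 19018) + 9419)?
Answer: √11242 ≈ 106.03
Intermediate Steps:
√((20841 - 19018) + 9419) = √(1823 + 9419) = √11242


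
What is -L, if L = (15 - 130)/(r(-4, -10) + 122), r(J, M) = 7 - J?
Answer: 115/133 ≈ 0.86466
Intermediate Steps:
L = -115/133 (L = (15 - 130)/((7 - 1*(-4)) + 122) = -115/((7 + 4) + 122) = -115/(11 + 122) = -115/133 ≈ -0.86466)
-L = -1*(-115/133) = 115/133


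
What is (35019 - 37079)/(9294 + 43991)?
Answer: -412/10657 ≈ -0.038660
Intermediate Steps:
(35019 - 37079)/(9294 + 43991) = -2060/53285 = -2060*1/53285 = -412/10657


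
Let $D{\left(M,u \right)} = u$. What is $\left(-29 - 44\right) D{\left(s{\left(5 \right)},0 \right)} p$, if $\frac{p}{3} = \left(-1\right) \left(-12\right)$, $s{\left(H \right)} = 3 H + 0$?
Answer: $0$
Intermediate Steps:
$s{\left(H \right)} = 3 H$
$p = 36$ ($p = 3 \left(\left(-1\right) \left(-12\right)\right) = 3 \cdot 12 = 36$)
$\left(-29 - 44\right) D{\left(s{\left(5 \right)},0 \right)} p = \left(-29 - 44\right) 0 \cdot 36 = \left(-73\right) 0 \cdot 36 = 0 \cdot 36 = 0$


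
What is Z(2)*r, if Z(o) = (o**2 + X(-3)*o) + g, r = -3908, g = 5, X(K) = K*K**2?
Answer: 175860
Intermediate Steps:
X(K) = K**3
Z(o) = 5 + o**2 - 27*o (Z(o) = (o**2 + (-3)**3*o) + 5 = (o**2 - 27*o) + 5 = 5 + o**2 - 27*o)
Z(2)*r = (5 + 2**2 - 27*2)*(-3908) = (5 + 4 - 54)*(-3908) = -45*(-3908) = 175860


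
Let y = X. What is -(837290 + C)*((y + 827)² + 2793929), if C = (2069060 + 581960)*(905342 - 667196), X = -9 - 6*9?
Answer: -2132398173905051250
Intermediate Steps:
X = -63 (X = -9 - 54 = -63)
C = 631329808920 (C = 2651020*238146 = 631329808920)
y = -63
-(837290 + C)*((y + 827)² + 2793929) = -(837290 + 631329808920)*((-63 + 827)² + 2793929) = -631330646210*(764² + 2793929) = -631330646210*(583696 + 2793929) = -631330646210*3377625 = -1*2132398173905051250 = -2132398173905051250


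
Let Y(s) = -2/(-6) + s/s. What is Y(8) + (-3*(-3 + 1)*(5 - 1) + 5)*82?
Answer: 7138/3 ≈ 2379.3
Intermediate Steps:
Y(s) = 4/3 (Y(s) = -2*(-1/6) + 1 = 1/3 + 1 = 4/3)
Y(8) + (-3*(-3 + 1)*(5 - 1) + 5)*82 = 4/3 + (-3*(-3 + 1)*(5 - 1) + 5)*82 = 4/3 + (-(-6)*4 + 5)*82 = 4/3 + (-3*(-8) + 5)*82 = 4/3 + (24 + 5)*82 = 4/3 + 29*82 = 4/3 + 2378 = 7138/3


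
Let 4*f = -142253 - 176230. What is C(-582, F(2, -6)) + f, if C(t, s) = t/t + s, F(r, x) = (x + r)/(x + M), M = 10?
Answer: -318483/4 ≈ -79621.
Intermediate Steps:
F(r, x) = (r + x)/(10 + x) (F(r, x) = (x + r)/(x + 10) = (r + x)/(10 + x))
C(t, s) = 1 + s
f = -318483/4 (f = (-142253 - 176230)/4 = (¼)*(-318483) = -318483/4 ≈ -79621.)
C(-582, F(2, -6)) + f = (1 + (2 - 6)/(10 - 6)) - 318483/4 = (1 - 4/4) - 318483/4 = (1 + (¼)*(-4)) - 318483/4 = (1 - 1) - 318483/4 = 0 - 318483/4 = -318483/4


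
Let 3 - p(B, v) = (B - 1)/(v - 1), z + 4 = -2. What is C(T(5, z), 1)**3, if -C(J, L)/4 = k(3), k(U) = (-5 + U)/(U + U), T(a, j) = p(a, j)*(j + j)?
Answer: 64/27 ≈ 2.3704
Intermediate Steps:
z = -6 (z = -4 - 2 = -6)
p(B, v) = 3 - (-1 + B)/(-1 + v) (p(B, v) = 3 - (B - 1)/(v - 1) = 3 - (-1 + B)/(-1 + v))
T(a, j) = 2*j*(-2 - a + 3*j)/(-1 + j) (T(a, j) = ((-2 - a + 3*j)/(-1 + j))*(j + j) = ((-2 - a + 3*j)/(-1 + j))*(2*j) = 2*j*(-2 - a + 3*j)/(-1 + j))
k(U) = (-5 + U)/(2*U) (k(U) = (-5 + U)/((2*U)) = (-5 + U)*(1/(2*U)) = (-5 + U)/(2*U))
C(J, L) = 4/3 (C(J, L) = -2*(-5 + 3)/3 = -2*(-2)/3 = -4*(-1/3) = 4/3)
C(T(5, z), 1)**3 = (4/3)**3 = 64/27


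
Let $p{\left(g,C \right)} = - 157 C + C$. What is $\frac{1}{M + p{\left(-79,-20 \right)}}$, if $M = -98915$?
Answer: $- \frac{1}{95795} \approx -1.0439 \cdot 10^{-5}$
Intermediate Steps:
$p{\left(g,C \right)} = - 156 C$
$\frac{1}{M + p{\left(-79,-20 \right)}} = \frac{1}{-98915 - -3120} = \frac{1}{-98915 + 3120} = \frac{1}{-95795} = - \frac{1}{95795}$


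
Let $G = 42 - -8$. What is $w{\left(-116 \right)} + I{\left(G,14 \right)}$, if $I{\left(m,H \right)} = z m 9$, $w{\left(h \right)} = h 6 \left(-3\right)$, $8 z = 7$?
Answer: $\frac{9927}{4} \approx 2481.8$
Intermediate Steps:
$z = \frac{7}{8}$ ($z = \frac{1}{8} \cdot 7 = \frac{7}{8} \approx 0.875$)
$G = 50$ ($G = 42 + 8 = 50$)
$w{\left(h \right)} = - 18 h$ ($w{\left(h \right)} = 6 h \left(-3\right) = - 18 h$)
$I{\left(m,H \right)} = \frac{63 m}{8}$ ($I{\left(m,H \right)} = \frac{7 m}{8} \cdot 9 = \frac{63 m}{8}$)
$w{\left(-116 \right)} + I{\left(G,14 \right)} = \left(-18\right) \left(-116\right) + \frac{63}{8} \cdot 50 = 2088 + \frac{1575}{4} = \frac{9927}{4}$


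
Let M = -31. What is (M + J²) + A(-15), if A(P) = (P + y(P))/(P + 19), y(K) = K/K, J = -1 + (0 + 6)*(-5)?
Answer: 1853/2 ≈ 926.50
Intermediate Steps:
J = -31 (J = -1 + 6*(-5) = -1 - 30 = -31)
y(K) = 1
A(P) = (1 + P)/(19 + P) (A(P) = (P + 1)/(P + 19) = (1 + P)/(19 + P))
(M + J²) + A(-15) = (-31 + (-31)²) + (1 - 15)/(19 - 15) = (-31 + 961) - 14/4 = 930 + (¼)*(-14) = 930 - 7/2 = 1853/2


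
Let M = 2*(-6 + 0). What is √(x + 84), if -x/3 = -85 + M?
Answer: 5*√15 ≈ 19.365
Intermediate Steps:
M = -12 (M = 2*(-6) = -12)
x = 291 (x = -3*(-85 - 12) = -3*(-97) = 291)
√(x + 84) = √(291 + 84) = √375 = 5*√15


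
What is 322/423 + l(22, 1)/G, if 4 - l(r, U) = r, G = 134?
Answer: 17767/28341 ≈ 0.62690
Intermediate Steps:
l(r, U) = 4 - r
322/423 + l(22, 1)/G = 322/423 + (4 - 1*22)/134 = 322*(1/423) + (4 - 22)*(1/134) = 322/423 - 18*1/134 = 322/423 - 9/67 = 17767/28341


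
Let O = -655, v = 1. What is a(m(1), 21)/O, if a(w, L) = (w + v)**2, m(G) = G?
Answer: -4/655 ≈ -0.0061069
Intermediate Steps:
a(w, L) = (1 + w)**2 (a(w, L) = (w + 1)**2 = (1 + w)**2)
a(m(1), 21)/O = (1 + 1)**2/(-655) = 2**2*(-1/655) = 4*(-1/655) = -4/655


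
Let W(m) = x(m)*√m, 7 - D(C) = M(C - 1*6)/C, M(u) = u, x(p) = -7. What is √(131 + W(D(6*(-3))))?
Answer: √(1179 - 21*√51)/3 ≈ 10.693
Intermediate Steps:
D(C) = 7 - (-6 + C)/C (D(C) = 7 - (C - 1*6)/C = 7 - (C - 6)/C = 7 - (-6 + C)/C)
W(m) = -7*√m
√(131 + W(D(6*(-3)))) = √(131 - 7*√(6 + 6/((6*(-3))))) = √(131 - 7*√(6 + 6/(-18))) = √(131 - 7*√(6 + 6*(-1/18))) = √(131 - 7*√(6 - ⅓)) = √(131 - 7*√51/3)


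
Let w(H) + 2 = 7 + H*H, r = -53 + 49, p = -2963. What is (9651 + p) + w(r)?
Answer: 6709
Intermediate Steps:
r = -4
w(H) = 5 + H² (w(H) = -2 + (7 + H*H) = -2 + (7 + H²) = 5 + H²)
(9651 + p) + w(r) = (9651 - 2963) + (5 + (-4)²) = 6688 + (5 + 16) = 6688 + 21 = 6709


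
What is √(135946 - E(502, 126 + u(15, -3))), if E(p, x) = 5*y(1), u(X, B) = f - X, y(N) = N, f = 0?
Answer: √135941 ≈ 368.70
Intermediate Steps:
u(X, B) = -X (u(X, B) = 0 - X = -X)
E(p, x) = 5 (E(p, x) = 5*1 = 5)
√(135946 - E(502, 126 + u(15, -3))) = √(135946 - 1*5) = √(135946 - 5) = √135941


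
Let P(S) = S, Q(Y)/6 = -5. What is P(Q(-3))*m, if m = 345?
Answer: -10350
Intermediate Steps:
Q(Y) = -30 (Q(Y) = 6*(-5) = -30)
P(Q(-3))*m = -30*345 = -10350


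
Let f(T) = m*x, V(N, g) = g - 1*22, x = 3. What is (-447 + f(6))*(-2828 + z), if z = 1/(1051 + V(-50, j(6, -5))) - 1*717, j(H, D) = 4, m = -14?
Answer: 1790710176/1033 ≈ 1.7335e+6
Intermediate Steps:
V(N, g) = -22 + g (V(N, g) = g - 22 = -22 + g)
f(T) = -42 (f(T) = -14*3 = -42)
z = -740660/1033 (z = 1/(1051 + (-22 + 4)) - 1*717 = 1/(1051 - 18) - 717 = 1/1033 - 717 = -740660/1033 ≈ -717.00)
(-447 + f(6))*(-2828 + z) = (-447 - 42)*(-2828 - 740660/1033) = -489*(-3661984/1033) = 1790710176/1033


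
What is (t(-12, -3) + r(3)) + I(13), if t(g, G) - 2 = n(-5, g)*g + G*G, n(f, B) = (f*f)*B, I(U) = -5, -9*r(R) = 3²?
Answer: 3605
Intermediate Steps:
r(R) = -1 (r(R) = -⅑*3² = -⅑*9 = -1)
n(f, B) = B*f² (n(f, B) = f²*B = B*f²)
t(g, G) = 2 + G² + 25*g² (t(g, G) = 2 + ((g*(-5)²)*g + G*G) = 2 + ((g*25)*g + G²) = 2 + ((25*g)*g + G²) = 2 + (25*g² + G²) = 2 + (G² + 25*g²) = 2 + G² + 25*g²)
(t(-12, -3) + r(3)) + I(13) = ((2 + (-3)² + 25*(-12)²) - 1) - 5 = ((2 + 9 + 25*144) - 1) - 5 = ((2 + 9 + 3600) - 1) - 5 = (3611 - 1) - 5 = 3610 - 5 = 3605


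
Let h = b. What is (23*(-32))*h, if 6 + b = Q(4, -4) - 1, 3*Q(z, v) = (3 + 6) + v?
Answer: 11776/3 ≈ 3925.3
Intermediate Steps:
Q(z, v) = 3 + v/3 (Q(z, v) = ((3 + 6) + v)/3 = (9 + v)/3 = 3 + v/3)
b = -16/3 (b = -6 + ((3 + (1/3)*(-4)) - 1) = -6 + ((3 - 4/3) - 1) = -6 + (5/3 - 1) = -6 + 2/3 = -16/3 ≈ -5.3333)
h = -16/3 ≈ -5.3333
(23*(-32))*h = (23*(-32))*(-16/3) = -736*(-16/3) = 11776/3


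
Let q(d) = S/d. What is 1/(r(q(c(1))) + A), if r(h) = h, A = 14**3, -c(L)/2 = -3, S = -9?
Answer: 2/5485 ≈ 0.00036463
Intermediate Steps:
c(L) = 6 (c(L) = -2*(-3) = 6)
A = 2744
q(d) = -9/d
1/(r(q(c(1))) + A) = 1/(-9/6 + 2744) = 1/(-9*1/6 + 2744) = 1/(-3/2 + 2744) = 1/(5485/2) = 2/5485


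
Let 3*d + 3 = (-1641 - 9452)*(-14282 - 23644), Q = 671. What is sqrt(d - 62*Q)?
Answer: sqrt(140196103) ≈ 11840.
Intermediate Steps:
d = 140237705 (d = -1 + ((-1641 - 9452)*(-14282 - 23644))/3 = -1 + (-11093*(-37926))/3 = -1 + (1/3)*420713118 = -1 + 140237706 = 140237705)
sqrt(d - 62*Q) = sqrt(140237705 - 62*671) = sqrt(140237705 - 41602) = sqrt(140196103)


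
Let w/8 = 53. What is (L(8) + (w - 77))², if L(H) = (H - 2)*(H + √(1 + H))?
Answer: 170569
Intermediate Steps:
w = 424 (w = 8*53 = 424)
L(H) = (-2 + H)*(H + √(1 + H))
(L(8) + (w - 77))² = ((8² - 2*8 - 2*√(1 + 8) + 8*√(1 + 8)) + (424 - 77))² = ((64 - 16 - 2*√9 + 8*√9) + 347)² = ((64 - 16 - 2*3 + 8*3) + 347)² = ((64 - 16 - 6 + 24) + 347)² = (66 + 347)² = 413² = 170569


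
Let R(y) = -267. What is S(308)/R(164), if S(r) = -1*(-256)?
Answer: -256/267 ≈ -0.95880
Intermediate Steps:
S(r) = 256
S(308)/R(164) = 256/(-267) = 256*(-1/267) = -256/267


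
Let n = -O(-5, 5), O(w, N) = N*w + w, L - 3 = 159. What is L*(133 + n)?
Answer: 26406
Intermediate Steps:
L = 162 (L = 3 + 159 = 162)
O(w, N) = w + N*w
n = 30 (n = -(-5)*(1 + 5) = -(-5)*6 = -1*(-30) = 30)
L*(133 + n) = 162*(133 + 30) = 162*163 = 26406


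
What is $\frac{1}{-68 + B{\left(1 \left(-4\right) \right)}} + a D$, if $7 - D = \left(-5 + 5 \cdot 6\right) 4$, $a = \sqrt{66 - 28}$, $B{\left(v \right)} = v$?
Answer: $- \frac{1}{72} - 93 \sqrt{38} \approx -573.3$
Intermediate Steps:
$a = \sqrt{38} \approx 6.1644$
$D = -93$ ($D = 7 - \left(-5 + 5 \cdot 6\right) 4 = 7 - \left(-5 + 30\right) 4 = 7 - 25 \cdot 4 = 7 - 100 = -93$)
$\frac{1}{-68 + B{\left(1 \left(-4\right) \right)}} + a D = \frac{1}{-68 + 1 \left(-4\right)} + \sqrt{38} \left(-93\right) = \frac{1}{-68 - 4} - 93 \sqrt{38} = \frac{1}{-72} - 93 \sqrt{38} = - \frac{1}{72} - 93 \sqrt{38}$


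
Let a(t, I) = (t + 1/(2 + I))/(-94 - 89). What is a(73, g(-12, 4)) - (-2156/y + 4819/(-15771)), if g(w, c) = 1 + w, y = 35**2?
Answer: 360890251/216456975 ≈ 1.6673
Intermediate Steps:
y = 1225
a(t, I) = -t/183 - 1/(183*(2 + I)) (a(t, I) = (t + 1/(2 + I))/(-183) = (t + 1/(2 + I))*(-1/183) = -t/183 - 1/(183*(2 + I)))
a(73, g(-12, 4)) - (-2156/y + 4819/(-15771)) = (-1 - 2*73 - 1*(1 - 12)*73)/(183*(2 + (1 - 12))) - (-2156/1225 + 4819/(-15771)) = (-1 - 146 - 1*(-11)*73)/(183*(2 - 11)) - (-2156*1/1225 + 4819*(-1/15771)) = (1/183)*(-1 - 146 + 803)/(-9) - (-44/25 - 4819/15771) = (1/183)*(-1/9)*656 - 1*(-814399/394275) = -656/1647 + 814399/394275 = 360890251/216456975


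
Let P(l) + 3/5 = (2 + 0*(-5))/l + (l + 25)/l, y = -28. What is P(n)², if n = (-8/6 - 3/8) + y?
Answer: 3290596/12709225 ≈ 0.25891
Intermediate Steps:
n = -713/24 (n = (-8/6 - 3/8) - 28 = (-8*⅙ - 3*⅛) - 28 = (-4/3 - 3/8) - 28 = -41/24 - 28 = -713/24 ≈ -29.708)
P(l) = -⅗ + 2/l + (25 + l)/l (P(l) = -⅗ + ((2 + 0*(-5))/l + (l + 25)/l) = -⅗ + ((2 + 0)/l + (25 + l)/l) = -⅗ + (2/l + (25 + l)/l) = -⅗ + 2/l + (25 + l)/l)
P(n)² = (⅖ + 27/(-713/24))² = (⅖ + 27*(-24/713))² = (⅖ - 648/713)² = (-1814/3565)² = 3290596/12709225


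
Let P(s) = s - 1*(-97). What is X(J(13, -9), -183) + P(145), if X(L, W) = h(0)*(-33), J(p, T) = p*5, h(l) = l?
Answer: 242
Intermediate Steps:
J(p, T) = 5*p
X(L, W) = 0 (X(L, W) = 0*(-33) = 0)
P(s) = 97 + s (P(s) = s + 97 = 97 + s)
X(J(13, -9), -183) + P(145) = 0 + (97 + 145) = 0 + 242 = 242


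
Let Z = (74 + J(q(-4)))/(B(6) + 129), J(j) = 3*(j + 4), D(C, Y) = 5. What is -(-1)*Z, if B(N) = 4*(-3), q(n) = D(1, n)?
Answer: 101/117 ≈ 0.86325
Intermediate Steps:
q(n) = 5
B(N) = -12
J(j) = 12 + 3*j (J(j) = 3*(4 + j) = 12 + 3*j)
Z = 101/117 (Z = (74 + (12 + 3*5))/(-12 + 129) = (74 + (12 + 15))/117 = (74 + 27)*(1/117) = 101*(1/117) = 101/117 ≈ 0.86325)
-(-1)*Z = -(-1)*101/117 = -1*(-101/117) = 101/117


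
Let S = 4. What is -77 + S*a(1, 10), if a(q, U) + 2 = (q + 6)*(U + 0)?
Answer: 195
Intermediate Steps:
a(q, U) = -2 + U*(6 + q) (a(q, U) = -2 + (q + 6)*(U + 0) = -2 + (6 + q)*U = -2 + U*(6 + q))
-77 + S*a(1, 10) = -77 + 4*(-2 + 6*10 + 10*1) = -77 + 4*(-2 + 60 + 10) = -77 + 4*68 = -77 + 272 = 195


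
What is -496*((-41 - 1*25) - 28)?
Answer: 46624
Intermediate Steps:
-496*((-41 - 1*25) - 28) = -496*((-41 - 25) - 28) = -496*(-66 - 28) = -496*(-94) = 46624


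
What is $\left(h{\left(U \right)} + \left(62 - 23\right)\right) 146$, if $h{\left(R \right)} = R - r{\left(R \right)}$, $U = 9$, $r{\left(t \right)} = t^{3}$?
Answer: $-99426$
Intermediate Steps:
$h{\left(R \right)} = R - R^{3}$
$\left(h{\left(U \right)} + \left(62 - 23\right)\right) 146 = \left(\left(9 - 9^{3}\right) + \left(62 - 23\right)\right) 146 = \left(\left(9 - 729\right) + \left(62 - 23\right)\right) 146 = \left(\left(9 - 729\right) + 39\right) 146 = \left(-720 + 39\right) 146 = \left(-681\right) 146 = -99426$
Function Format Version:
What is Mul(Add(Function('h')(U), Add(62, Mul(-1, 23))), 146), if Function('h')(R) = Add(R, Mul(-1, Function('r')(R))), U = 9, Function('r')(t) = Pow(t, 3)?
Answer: -99426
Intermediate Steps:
Function('h')(R) = Add(R, Mul(-1, Pow(R, 3)))
Mul(Add(Function('h')(U), Add(62, Mul(-1, 23))), 146) = Mul(Add(Add(9, Mul(-1, Pow(9, 3))), Add(62, Mul(-1, 23))), 146) = Mul(Add(Add(9, Mul(-1, 729)), Add(62, -23)), 146) = Mul(Add(Add(9, -729), 39), 146) = Mul(Add(-720, 39), 146) = Mul(-681, 146) = -99426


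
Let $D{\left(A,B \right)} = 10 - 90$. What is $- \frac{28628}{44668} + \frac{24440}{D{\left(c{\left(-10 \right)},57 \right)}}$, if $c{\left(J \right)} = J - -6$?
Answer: $- \frac{6837351}{22334} \approx -306.14$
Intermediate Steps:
$c{\left(J \right)} = 6 + J$ ($c{\left(J \right)} = J + 6 = 6 + J$)
$D{\left(A,B \right)} = -80$
$- \frac{28628}{44668} + \frac{24440}{D{\left(c{\left(-10 \right)},57 \right)}} = - \frac{28628}{44668} + \frac{24440}{-80} = \left(-28628\right) \frac{1}{44668} + 24440 \left(- \frac{1}{80}\right) = - \frac{7157}{11167} - \frac{611}{2} = - \frac{6837351}{22334}$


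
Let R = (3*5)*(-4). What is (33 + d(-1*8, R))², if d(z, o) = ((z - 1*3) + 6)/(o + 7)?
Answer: 3076516/2809 ≈ 1095.2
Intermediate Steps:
R = -60 (R = 15*(-4) = -60)
d(z, o) = (3 + z)/(7 + o) (d(z, o) = ((z - 3) + 6)/(7 + o) = ((-3 + z) + 6)/(7 + o) = (3 + z)/(7 + o))
(33 + d(-1*8, R))² = (33 + (3 - 1*8)/(7 - 60))² = (33 + (3 - 8)/(-53))² = (33 - 1/53*(-5))² = (33 + 5/53)² = (1754/53)² = 3076516/2809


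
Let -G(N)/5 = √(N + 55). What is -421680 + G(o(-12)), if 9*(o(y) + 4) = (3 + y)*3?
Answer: -421680 - 20*√3 ≈ -4.2171e+5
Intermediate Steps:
o(y) = -3 + y/3 (o(y) = -4 + ((3 + y)*3)/9 = -4 + (9 + 3*y)/9 = -4 + (1 + y/3) = -3 + y/3)
G(N) = -5*√(55 + N) (G(N) = -5*√(N + 55) = -5*√(55 + N))
-421680 + G(o(-12)) = -421680 - 5*√(55 + (-3 + (⅓)*(-12))) = -421680 - 5*√(55 + (-3 - 4)) = -421680 - 5*√(55 - 7) = -421680 - 20*√3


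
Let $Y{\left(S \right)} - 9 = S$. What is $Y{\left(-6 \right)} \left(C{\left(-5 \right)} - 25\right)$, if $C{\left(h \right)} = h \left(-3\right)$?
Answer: $-30$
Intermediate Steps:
$Y{\left(S \right)} = 9 + S$
$C{\left(h \right)} = - 3 h$
$Y{\left(-6 \right)} \left(C{\left(-5 \right)} - 25\right) = \left(9 - 6\right) \left(\left(-3\right) \left(-5\right) - 25\right) = 3 \left(15 - 25\right) = 3 \left(-10\right) = -30$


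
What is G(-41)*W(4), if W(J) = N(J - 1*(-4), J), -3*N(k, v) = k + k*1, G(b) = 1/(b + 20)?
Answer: 16/63 ≈ 0.25397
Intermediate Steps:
G(b) = 1/(20 + b)
N(k, v) = -2*k/3 (N(k, v) = -(k + k*1)/3 = -(k + k)/3 = -2*k/3)
W(J) = -8/3 - 2*J/3 (W(J) = -2*(J - 1*(-4))/3 = -2*(J + 4)/3 = -2*(4 + J)/3 = -8/3 - 2*J/3)
G(-41)*W(4) = (-8/3 - 2/3*4)/(20 - 41) = (-8/3 - 8/3)/(-21) = -1/21*(-16/3) = 16/63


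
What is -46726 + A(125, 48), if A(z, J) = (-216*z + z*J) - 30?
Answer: -67756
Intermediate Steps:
A(z, J) = -30 - 216*z + J*z (A(z, J) = (-216*z + J*z) - 30 = -30 - 216*z + J*z)
-46726 + A(125, 48) = -46726 + (-30 - 216*125 + 48*125) = -46726 + (-30 - 27000 + 6000) = -46726 - 21030 = -67756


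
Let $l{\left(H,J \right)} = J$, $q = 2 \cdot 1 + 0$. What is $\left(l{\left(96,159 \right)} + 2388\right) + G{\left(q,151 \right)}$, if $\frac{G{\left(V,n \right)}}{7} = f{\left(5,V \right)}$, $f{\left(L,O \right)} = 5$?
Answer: $2582$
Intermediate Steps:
$q = 2$ ($q = 2 + 0 = 2$)
$G{\left(V,n \right)} = 35$ ($G{\left(V,n \right)} = 7 \cdot 5 = 35$)
$\left(l{\left(96,159 \right)} + 2388\right) + G{\left(q,151 \right)} = \left(159 + 2388\right) + 35 = 2547 + 35 = 2582$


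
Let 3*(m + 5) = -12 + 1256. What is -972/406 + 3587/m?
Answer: 1587189/249487 ≈ 6.3618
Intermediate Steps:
m = 1229/3 (m = -5 + (-12 + 1256)/3 = -5 + (1/3)*1244 = -5 + 1244/3 = 1229/3 ≈ 409.67)
-972/406 + 3587/m = -972/406 + 3587/(1229/3) = -972*1/406 + 3587*(3/1229) = -486/203 + 10761/1229 = 1587189/249487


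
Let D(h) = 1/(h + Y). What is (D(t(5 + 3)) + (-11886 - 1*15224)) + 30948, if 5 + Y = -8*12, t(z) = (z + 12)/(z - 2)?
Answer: 1124531/293 ≈ 3838.0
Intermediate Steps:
t(z) = (12 + z)/(-2 + z)
Y = -101 (Y = -5 - 8*12 = -5 - 96 = -101)
D(h) = 1/(-101 + h) (D(h) = 1/(h - 101) = 1/(-101 + h))
(D(t(5 + 3)) + (-11886 - 1*15224)) + 30948 = (1/(-101 + (12 + (5 + 3))/(-2 + (5 + 3))) + (-11886 - 1*15224)) + 30948 = (1/(-101 + (12 + 8)/(-2 + 8)) + (-11886 - 15224)) + 30948 = (1/(-101 + 20/6) - 27110) + 30948 = (1/(-101 + (⅙)*20) - 27110) + 30948 = (1/(-101 + 10/3) - 27110) + 30948 = (1/(-293/3) - 27110) + 30948 = (-3/293 - 27110) + 30948 = -7943233/293 + 30948 = 1124531/293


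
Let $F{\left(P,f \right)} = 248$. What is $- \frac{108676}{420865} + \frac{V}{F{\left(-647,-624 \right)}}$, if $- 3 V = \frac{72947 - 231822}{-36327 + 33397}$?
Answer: $- \frac{1959805889}{5919045360} \approx -0.3311$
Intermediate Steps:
$V = - \frac{31775}{1758}$ ($V = - \frac{\left(72947 - 231822\right) \frac{1}{-36327 + 33397}}{3} = - \frac{\left(-158875\right) \frac{1}{-2930}}{3} = - \frac{\left(-158875\right) \left(- \frac{1}{2930}\right)}{3} = \left(- \frac{1}{3}\right) \frac{31775}{586} = - \frac{31775}{1758} \approx -18.075$)
$- \frac{108676}{420865} + \frac{V}{F{\left(-647,-624 \right)}} = - \frac{108676}{420865} - \frac{31775}{1758 \cdot 248} = \left(-108676\right) \frac{1}{420865} - \frac{1025}{14064} = - \frac{108676}{420865} - \frac{1025}{14064} = - \frac{1959805889}{5919045360}$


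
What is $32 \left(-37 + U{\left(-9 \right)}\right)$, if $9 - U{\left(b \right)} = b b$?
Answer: $-3488$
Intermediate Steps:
$U{\left(b \right)} = 9 - b^{2}$ ($U{\left(b \right)} = 9 - b b = 9 - b^{2}$)
$32 \left(-37 + U{\left(-9 \right)}\right) = 32 \left(-37 + \left(9 - \left(-9\right)^{2}\right)\right) = 32 \left(-37 + \left(9 - 81\right)\right) = 32 \left(-37 - 72\right) = 32 \left(-109\right) = -3488$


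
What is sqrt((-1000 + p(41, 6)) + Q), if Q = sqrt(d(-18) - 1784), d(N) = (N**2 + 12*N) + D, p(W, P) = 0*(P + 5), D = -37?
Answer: sqrt(-1000 + I*sqrt(1713)) ≈ 0.65427 + 31.63*I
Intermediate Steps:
p(W, P) = 0 (p(W, P) = 0*(5 + P) = 0)
d(N) = -37 + N**2 + 12*N (d(N) = (N**2 + 12*N) - 37 = -37 + N**2 + 12*N)
Q = I*sqrt(1713) (Q = sqrt((-37 + (-18)**2 + 12*(-18)) - 1784) = sqrt((-37 + 324 - 216) - 1784) = sqrt(71 - 1784) = sqrt(-1713) = I*sqrt(1713) ≈ 41.388*I)
sqrt((-1000 + p(41, 6)) + Q) = sqrt((-1000 + 0) + I*sqrt(1713)) = sqrt(-1000 + I*sqrt(1713))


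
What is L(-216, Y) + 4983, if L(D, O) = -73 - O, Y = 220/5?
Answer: 4866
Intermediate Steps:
Y = 44 (Y = 220*(⅕) = 44)
L(-216, Y) + 4983 = (-73 - 1*44) + 4983 = (-73 - 44) + 4983 = -117 + 4983 = 4866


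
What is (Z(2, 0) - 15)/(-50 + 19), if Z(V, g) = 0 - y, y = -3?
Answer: 12/31 ≈ 0.38710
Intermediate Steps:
Z(V, g) = 3 (Z(V, g) = 0 - 1*(-3) = 0 + 3 = 3)
(Z(2, 0) - 15)/(-50 + 19) = (3 - 15)/(-50 + 19) = -12/(-31) = -1/31*(-12) = 12/31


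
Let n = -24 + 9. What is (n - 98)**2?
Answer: 12769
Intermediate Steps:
n = -15
(n - 98)**2 = (-15 - 98)**2 = (-113)**2 = 12769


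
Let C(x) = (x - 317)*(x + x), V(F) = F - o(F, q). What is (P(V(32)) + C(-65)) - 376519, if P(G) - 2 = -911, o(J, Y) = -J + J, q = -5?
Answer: -327768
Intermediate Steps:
o(J, Y) = 0
V(F) = F (V(F) = F - 1*0 = F + 0 = F)
P(G) = -909 (P(G) = 2 - 911 = -909)
C(x) = 2*x*(-317 + x) (C(x) = (-317 + x)*(2*x) = 2*x*(-317 + x))
(P(V(32)) + C(-65)) - 376519 = (-909 + 2*(-65)*(-317 - 65)) - 376519 = (-909 + 2*(-65)*(-382)) - 376519 = (-909 + 49660) - 376519 = 48751 - 376519 = -327768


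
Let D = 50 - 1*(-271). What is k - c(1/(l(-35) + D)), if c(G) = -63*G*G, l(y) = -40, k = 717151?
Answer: 56626960174/78961 ≈ 7.1715e+5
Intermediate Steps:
D = 321 (D = 50 + 271 = 321)
c(G) = -63*G**2
k - c(1/(l(-35) + D)) = 717151 - (-63)*(1/(-40 + 321))**2 = 717151 - (-63)*(1/281)**2 = 717151 - (-63)/78961 = 717151 - 1*(-63/78961) = 717151 + 63/78961 = 56626960174/78961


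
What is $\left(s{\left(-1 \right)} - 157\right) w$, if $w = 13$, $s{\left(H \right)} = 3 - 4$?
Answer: $-2054$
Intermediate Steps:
$s{\left(H \right)} = -1$ ($s{\left(H \right)} = 3 - 4 = -1$)
$\left(s{\left(-1 \right)} - 157\right) w = \left(-1 - 157\right) 13 = \left(-158\right) 13 = -2054$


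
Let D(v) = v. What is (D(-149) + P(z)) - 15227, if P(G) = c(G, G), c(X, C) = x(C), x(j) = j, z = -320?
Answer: -15696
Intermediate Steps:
c(X, C) = C
P(G) = G
(D(-149) + P(z)) - 15227 = (-149 - 320) - 15227 = -469 - 15227 = -15696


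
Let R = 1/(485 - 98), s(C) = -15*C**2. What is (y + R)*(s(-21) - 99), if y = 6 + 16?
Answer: -6352190/43 ≈ -1.4773e+5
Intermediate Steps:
y = 22
R = 1/387 ≈ 0.0025840
(y + R)*(s(-21) - 99) = (22 + 1/387)*(-15*(-21)**2 - 99) = 8515*(-15*441 - 99)/387 = 8515*(-6615 - 99)/387 = (8515/387)*(-6714) = -6352190/43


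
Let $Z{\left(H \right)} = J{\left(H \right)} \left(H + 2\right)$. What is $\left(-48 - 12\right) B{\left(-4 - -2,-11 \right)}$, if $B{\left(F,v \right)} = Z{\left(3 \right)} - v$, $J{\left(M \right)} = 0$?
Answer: $-660$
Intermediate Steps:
$Z{\left(H \right)} = 0$ ($Z{\left(H \right)} = 0 \left(H + 2\right) = 0 \left(2 + H\right) = 0$)
$B{\left(F,v \right)} = - v$ ($B{\left(F,v \right)} = 0 - v = - v$)
$\left(-48 - 12\right) B{\left(-4 - -2,-11 \right)} = \left(-48 - 12\right) \left(\left(-1\right) \left(-11\right)\right) = \left(-60\right) 11 = -660$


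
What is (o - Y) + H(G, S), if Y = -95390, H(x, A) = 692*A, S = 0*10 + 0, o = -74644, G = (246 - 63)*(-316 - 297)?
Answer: 20746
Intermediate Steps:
G = -112179 (G = 183*(-613) = -112179)
S = 0 (S = 0 + 0 = 0)
(o - Y) + H(G, S) = (-74644 - 1*(-95390)) + 692*0 = (-74644 + 95390) + 0 = 20746 + 0 = 20746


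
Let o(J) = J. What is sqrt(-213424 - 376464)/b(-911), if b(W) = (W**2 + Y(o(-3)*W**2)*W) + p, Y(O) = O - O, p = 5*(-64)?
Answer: 8*I*sqrt(9217)/829601 ≈ 0.0009258*I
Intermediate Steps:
p = -320
Y(O) = 0
b(W) = -320 + W**2 (b(W) = (W**2 + 0*W) - 320 = (W**2 + 0) - 320 = W**2 - 320 = -320 + W**2)
sqrt(-213424 - 376464)/b(-911) = sqrt(-213424 - 376464)/(-320 + (-911)**2) = sqrt(-589888)/(-320 + 829921) = (8*I*sqrt(9217))/829601 = (8*I*sqrt(9217))*(1/829601) = 8*I*sqrt(9217)/829601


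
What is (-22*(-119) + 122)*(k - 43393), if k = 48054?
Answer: 12771140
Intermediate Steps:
(-22*(-119) + 122)*(k - 43393) = (-22*(-119) + 122)*(48054 - 43393) = (2618 + 122)*4661 = 2740*4661 = 12771140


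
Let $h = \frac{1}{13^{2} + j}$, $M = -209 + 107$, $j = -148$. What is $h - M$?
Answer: $\frac{2143}{21} \approx 102.05$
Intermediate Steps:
$M = -102$
$h = \frac{1}{21}$ ($h = \frac{1}{13^{2} - 148} = \frac{1}{169 - 148} = \frac{1}{21} \approx 0.047619$)
$h - M = \frac{1}{21} - -102 = \frac{1}{21} + 102 = \frac{2143}{21}$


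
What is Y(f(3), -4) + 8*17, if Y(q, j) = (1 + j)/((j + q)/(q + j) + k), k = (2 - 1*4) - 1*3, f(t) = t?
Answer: 547/4 ≈ 136.75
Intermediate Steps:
k = -5 (k = (2 - 4) - 3 = -2 - 3 = -5)
Y(q, j) = -¼ - j/4 (Y(q, j) = (1 + j)/((j + q)/(q + j) - 5) = (1 + j)/((j + q)/(j + q) - 5) = (1 + j)/(1 - 5) = (1 + j)/(-4) = (1 + j)*(-¼) = -¼ - j/4)
Y(f(3), -4) + 8*17 = (-¼ - ¼*(-4)) + 8*17 = (-¼ + 1) + 136 = ¾ + 136 = 547/4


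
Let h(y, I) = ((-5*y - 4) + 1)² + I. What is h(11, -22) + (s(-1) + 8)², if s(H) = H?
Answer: 3391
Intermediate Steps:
h(y, I) = I + (-3 - 5*y)² (h(y, I) = ((-4 - 5*y) + 1)² + I = (-3 - 5*y)² + I = I + (-3 - 5*y)²)
h(11, -22) + (s(-1) + 8)² = (-22 + (3 + 5*11)²) + (-1 + 8)² = (-22 + (3 + 55)²) + 7² = (-22 + 58²) + 49 = (-22 + 3364) + 49 = 3342 + 49 = 3391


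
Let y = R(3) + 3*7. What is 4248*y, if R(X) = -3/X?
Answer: 84960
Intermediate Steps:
y = 20 (y = -3/3 + 3*7 = -3*1/3 + 21 = -1 + 21 = 20)
4248*y = 4248*20 = 84960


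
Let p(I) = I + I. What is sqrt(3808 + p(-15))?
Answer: sqrt(3778) ≈ 61.465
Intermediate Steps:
p(I) = 2*I
sqrt(3808 + p(-15)) = sqrt(3808 + 2*(-15)) = sqrt(3808 - 30) = sqrt(3778)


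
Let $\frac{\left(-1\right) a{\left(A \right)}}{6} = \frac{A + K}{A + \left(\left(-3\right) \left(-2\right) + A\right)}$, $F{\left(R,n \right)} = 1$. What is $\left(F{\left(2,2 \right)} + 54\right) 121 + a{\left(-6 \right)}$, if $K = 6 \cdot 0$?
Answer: $6649$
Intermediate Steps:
$K = 0$
$a{\left(A \right)} = - \frac{6 A}{6 + 2 A}$ ($a{\left(A \right)} = - 6 \frac{A + 0}{A + \left(\left(-3\right) \left(-2\right) + A\right)} = - 6 \frac{A}{A + \left(6 + A\right)} = - 6 \frac{A}{6 + 2 A} = - \frac{6 A}{6 + 2 A}$)
$\left(F{\left(2,2 \right)} + 54\right) 121 + a{\left(-6 \right)} = \left(1 + 54\right) 121 - - \frac{18}{3 - 6} = 55 \cdot 121 - - \frac{18}{-3} = 6655 - \left(-18\right) \left(- \frac{1}{3}\right) = 6655 - 6 = 6649$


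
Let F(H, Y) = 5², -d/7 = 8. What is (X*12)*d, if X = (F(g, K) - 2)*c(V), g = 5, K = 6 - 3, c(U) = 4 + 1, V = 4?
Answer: -77280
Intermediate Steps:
d = -56 (d = -7*8 = -56)
c(U) = 5
K = 3
F(H, Y) = 25
X = 115 (X = (25 - 2)*5 = 23*5 = 115)
(X*12)*d = (115*12)*(-56) = 1380*(-56) = -77280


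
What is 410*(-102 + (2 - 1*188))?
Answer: -118080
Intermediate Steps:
410*(-102 + (2 - 1*188)) = 410*(-102 + (2 - 188)) = 410*(-102 - 186) = 410*(-288) = -118080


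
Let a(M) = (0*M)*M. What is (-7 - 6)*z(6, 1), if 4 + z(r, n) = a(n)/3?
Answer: 52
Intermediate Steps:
a(M) = 0 (a(M) = 0*M = 0)
z(r, n) = -4 (z(r, n) = -4 + 0/3 = -4 + 0*(⅓) = -4 + 0 = -4)
(-7 - 6)*z(6, 1) = (-7 - 6)*(-4) = -13*(-4) = 52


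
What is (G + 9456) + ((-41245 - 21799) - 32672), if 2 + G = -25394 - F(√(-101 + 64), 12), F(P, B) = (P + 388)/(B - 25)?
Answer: -1451140/13 + I*√37/13 ≈ -1.1163e+5 + 0.46791*I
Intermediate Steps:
F(P, B) = (388 + P)/(-25 + B)
G = -329760/13 + I*√37/13 (G = -2 + (-25394 - (388 + √(-101 + 64))/(-25 + 12)) = -2 + (-25394 - (388 + √(-37))/(-13)) = -2 + (-25394 - (-1)*(388 + I*√37)/13) = -2 + (-25394 - (-388/13 - I*√37/13)) = -2 + (-25394 + (388/13 + I*√37/13)) = -2 + (-329734/13 + I*√37/13) = -329760/13 + I*√37/13 ≈ -25366.0 + 0.46791*I)
(G + 9456) + ((-41245 - 21799) - 32672) = ((-329760/13 + I*√37/13) + 9456) + ((-41245 - 21799) - 32672) = (-206832/13 + I*√37/13) + (-63044 - 32672) = (-206832/13 + I*√37/13) - 95716 = -1451140/13 + I*√37/13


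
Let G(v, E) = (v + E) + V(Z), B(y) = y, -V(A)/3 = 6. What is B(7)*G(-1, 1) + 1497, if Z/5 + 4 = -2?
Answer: 1371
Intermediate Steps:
Z = -30 (Z = -20 + 5*(-2) = -20 - 10 = -30)
V(A) = -18 (V(A) = -3*6 = -18)
G(v, E) = -18 + E + v (G(v, E) = (v + E) - 18 = (E + v) - 18 = -18 + E + v)
B(7)*G(-1, 1) + 1497 = 7*(-18 + 1 - 1) + 1497 = 7*(-18) + 1497 = -126 + 1497 = 1371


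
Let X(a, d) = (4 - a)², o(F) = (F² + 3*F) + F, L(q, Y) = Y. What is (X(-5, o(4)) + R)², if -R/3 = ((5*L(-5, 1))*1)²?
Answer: 36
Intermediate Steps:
o(F) = F² + 4*F
R = -75 (R = -3*((5*1)*1)² = -3*(5*1)² = -3*5² = -3*25 = -75)
(X(-5, o(4)) + R)² = ((-4 - 5)² - 75)² = ((-9)² - 75)² = (81 - 75)² = 6² = 36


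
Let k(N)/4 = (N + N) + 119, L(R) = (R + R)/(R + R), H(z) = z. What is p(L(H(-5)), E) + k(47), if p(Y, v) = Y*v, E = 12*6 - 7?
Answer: 917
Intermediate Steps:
L(R) = 1 (L(R) = (2*R)/((2*R)) = (2*R)*(1/(2*R)) = 1)
k(N) = 476 + 8*N (k(N) = 4*((N + N) + 119) = 4*(2*N + 119) = 4*(119 + 2*N) = 476 + 8*N)
E = 65 (E = 72 - 7 = 65)
p(L(H(-5)), E) + k(47) = 1*65 + (476 + 8*47) = 65 + (476 + 376) = 65 + 852 = 917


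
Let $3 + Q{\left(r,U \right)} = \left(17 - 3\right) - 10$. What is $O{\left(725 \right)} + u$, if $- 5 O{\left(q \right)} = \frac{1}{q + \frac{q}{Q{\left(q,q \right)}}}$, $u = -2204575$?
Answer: $- \frac{15983168751}{7250} \approx -2.2046 \cdot 10^{6}$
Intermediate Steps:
$Q{\left(r,U \right)} = 1$ ($Q{\left(r,U \right)} = -3 + \left(\left(17 - 3\right) - 10\right) = -3 + \left(14 - 10\right) = -3 + 4 = 1$)
$O{\left(q \right)} = - \frac{1}{10 q}$ ($O{\left(q \right)} = - \frac{1}{5 \left(q + \frac{q}{1}\right)} = - \frac{1}{5 \left(q + q 1\right)} = - \frac{1}{5 \left(q + q\right)} = - \frac{1}{5 \cdot 2 q} = - \frac{\frac{1}{2} \frac{1}{q}}{5} = - \frac{1}{10 q}$)
$O{\left(725 \right)} + u = - \frac{1}{10 \cdot 725} - 2204575 = \left(- \frac{1}{10}\right) \frac{1}{725} - 2204575 = - \frac{1}{7250} - 2204575 = - \frac{15983168751}{7250}$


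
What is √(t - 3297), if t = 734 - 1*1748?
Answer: 3*I*√479 ≈ 65.658*I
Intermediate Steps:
t = -1014 (t = 734 - 1748 = -1014)
√(t - 3297) = √(-1014 - 3297) = √(-4311) = 3*I*√479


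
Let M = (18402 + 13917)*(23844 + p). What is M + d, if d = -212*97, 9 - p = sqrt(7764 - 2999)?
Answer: 770884543 - 32319*sqrt(4765) ≈ 7.6865e+8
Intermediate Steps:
p = 9 - sqrt(4765) (p = 9 - sqrt(7764 - 2999) = 9 - sqrt(4765) ≈ -60.029)
d = -20564
M = 770905107 - 32319*sqrt(4765) (M = (18402 + 13917)*(23844 + (9 - sqrt(4765))) = 32319*(23853 - sqrt(4765)) = 770905107 - 32319*sqrt(4765) ≈ 7.6867e+8)
M + d = (770905107 - 32319*sqrt(4765)) - 20564 = 770884543 - 32319*sqrt(4765)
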